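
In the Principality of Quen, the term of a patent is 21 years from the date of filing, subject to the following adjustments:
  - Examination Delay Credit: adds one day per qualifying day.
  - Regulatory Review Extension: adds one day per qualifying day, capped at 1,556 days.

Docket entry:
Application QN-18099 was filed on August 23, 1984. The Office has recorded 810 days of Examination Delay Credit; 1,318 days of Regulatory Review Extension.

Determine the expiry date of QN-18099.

Base term: filing date + 21 years → 23 August 2005.
Examination Delay Credit: +810 days → 11 November 2007.
Regulatory Review Extension: 1318 days (within the 1556-day cap) → +1318 days → 21 June 2011.

2011-06-21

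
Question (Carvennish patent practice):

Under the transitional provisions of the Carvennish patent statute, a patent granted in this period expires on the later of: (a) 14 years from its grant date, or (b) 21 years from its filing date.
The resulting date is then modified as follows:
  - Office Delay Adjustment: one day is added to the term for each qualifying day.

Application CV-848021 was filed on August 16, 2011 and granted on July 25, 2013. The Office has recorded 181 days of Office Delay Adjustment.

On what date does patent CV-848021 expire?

February 13, 2033

(a) grant + 14 years → 25 July 2027.
(b) filing + 21 years → 16 August 2032.
Later of the two: 16 August 2032.
Office Delay Adjustment: +181 days → 13 February 2033.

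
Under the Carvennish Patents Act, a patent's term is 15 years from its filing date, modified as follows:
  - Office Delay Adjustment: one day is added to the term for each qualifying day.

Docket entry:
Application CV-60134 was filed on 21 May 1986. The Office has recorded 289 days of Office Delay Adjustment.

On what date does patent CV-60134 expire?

2002-03-06

Base term: filing date + 15 years → 21 May 2001.
Office Delay Adjustment: +289 days → 6 March 2002.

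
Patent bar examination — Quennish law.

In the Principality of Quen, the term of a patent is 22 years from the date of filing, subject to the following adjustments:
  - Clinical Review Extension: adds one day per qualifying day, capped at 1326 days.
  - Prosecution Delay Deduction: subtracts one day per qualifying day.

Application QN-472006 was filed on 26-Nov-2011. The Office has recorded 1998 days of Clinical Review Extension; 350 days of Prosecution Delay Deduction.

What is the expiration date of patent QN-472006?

Base term: filing date + 22 years → 26 November 2033.
Clinical Review Extension: 1998 days claimed exceeds the 1326-day cap, so +1326 days → 14 July 2037.
Prosecution Delay Deduction: −350 days → 29 July 2036.

2036-07-29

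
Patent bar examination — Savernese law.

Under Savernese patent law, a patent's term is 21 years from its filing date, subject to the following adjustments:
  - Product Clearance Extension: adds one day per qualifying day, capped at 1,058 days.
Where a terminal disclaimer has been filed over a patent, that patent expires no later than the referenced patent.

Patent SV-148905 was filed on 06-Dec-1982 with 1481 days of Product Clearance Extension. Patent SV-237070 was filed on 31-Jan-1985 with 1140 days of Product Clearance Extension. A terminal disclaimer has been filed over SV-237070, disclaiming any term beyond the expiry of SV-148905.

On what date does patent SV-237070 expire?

2006-10-29

Natural term of SV-237070:
  Base: filing + 21 years → 31 January 2006.
  Product Clearance Extension: 1140 days claimed exceeds the 1058-day cap, so +1058 days → 24 December 2008.
Expiry of referenced patent SV-148905:
  Base: filing + 21 years → 6 December 2003.
  Product Clearance Extension: 1481 days claimed exceeds the 1058-day cap, so +1058 days → 29 October 2006.
Terminal disclaimer: SV-237070 expires on the earlier of 24 December 2008 and 29 October 2006.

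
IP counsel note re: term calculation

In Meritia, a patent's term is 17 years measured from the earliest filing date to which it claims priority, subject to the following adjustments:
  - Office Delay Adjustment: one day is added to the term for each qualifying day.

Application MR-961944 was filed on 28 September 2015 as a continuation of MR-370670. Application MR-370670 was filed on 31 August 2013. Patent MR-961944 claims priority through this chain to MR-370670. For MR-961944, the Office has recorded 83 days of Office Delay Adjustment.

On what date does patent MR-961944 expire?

Earliest priority filing: 31 August 2013.
Base term: 31 August 2013 + 17 years → 31 August 2030.
Office Delay Adjustment: +83 days → 22 November 2030.

November 22, 2030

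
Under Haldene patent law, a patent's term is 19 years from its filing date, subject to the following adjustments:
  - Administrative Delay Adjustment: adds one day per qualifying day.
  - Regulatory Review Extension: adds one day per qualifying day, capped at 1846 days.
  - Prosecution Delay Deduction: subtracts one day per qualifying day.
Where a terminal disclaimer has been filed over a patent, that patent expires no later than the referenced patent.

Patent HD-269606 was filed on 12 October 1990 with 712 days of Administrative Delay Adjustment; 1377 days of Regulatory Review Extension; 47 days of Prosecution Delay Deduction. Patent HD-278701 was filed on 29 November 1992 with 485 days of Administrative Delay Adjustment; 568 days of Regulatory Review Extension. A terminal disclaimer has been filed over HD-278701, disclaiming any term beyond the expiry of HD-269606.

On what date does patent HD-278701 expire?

Natural term of HD-278701:
  Base: filing + 19 years → 29 November 2011.
  Administrative Delay Adjustment: +485 days → 28 March 2013.
  Regulatory Review Extension: 568 days (within the 1846-day cap) → +568 days → 17 October 2014.
Expiry of referenced patent HD-269606:
  Base: filing + 19 years → 12 October 2009.
  Administrative Delay Adjustment: +712 days → 24 September 2011.
  Regulatory Review Extension: 1377 days (within the 1846-day cap) → +1377 days → 2 July 2015.
  Prosecution Delay Deduction: −47 days → 16 May 2015.
Terminal disclaimer: HD-278701 expires on the earlier of 17 October 2014 and 16 May 2015.

October 17, 2014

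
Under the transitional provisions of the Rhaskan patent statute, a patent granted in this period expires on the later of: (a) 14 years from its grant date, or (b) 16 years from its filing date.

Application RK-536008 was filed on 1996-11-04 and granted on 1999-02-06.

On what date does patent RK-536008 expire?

February 6, 2013

(a) grant + 14 years → 6 February 2013.
(b) filing + 16 years → 4 November 2012.
Later of the two: 6 February 2013.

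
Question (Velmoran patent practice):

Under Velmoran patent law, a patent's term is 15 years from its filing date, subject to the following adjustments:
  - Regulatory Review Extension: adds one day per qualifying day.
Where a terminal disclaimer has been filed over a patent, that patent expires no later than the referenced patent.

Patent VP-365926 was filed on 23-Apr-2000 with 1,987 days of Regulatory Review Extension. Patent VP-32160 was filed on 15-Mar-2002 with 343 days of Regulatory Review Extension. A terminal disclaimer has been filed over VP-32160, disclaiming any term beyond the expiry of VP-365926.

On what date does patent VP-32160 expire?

Natural term of VP-32160:
  Base: filing + 15 years → 15 March 2017.
  Regulatory Review Extension: +343 days → 21 February 2018.
Expiry of referenced patent VP-365926:
  Base: filing + 15 years → 23 April 2015.
  Regulatory Review Extension: +1987 days → 30 September 2020.
Terminal disclaimer: VP-32160 expires on the earlier of 21 February 2018 and 30 September 2020.

2018-02-21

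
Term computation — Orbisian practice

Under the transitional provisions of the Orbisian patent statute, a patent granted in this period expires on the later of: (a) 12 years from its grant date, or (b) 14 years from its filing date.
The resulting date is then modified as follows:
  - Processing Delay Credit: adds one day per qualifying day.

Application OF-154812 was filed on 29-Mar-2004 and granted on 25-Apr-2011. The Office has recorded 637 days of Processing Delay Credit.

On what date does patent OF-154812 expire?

(a) grant + 12 years → 25 April 2023.
(b) filing + 14 years → 29 March 2018.
Later of the two: 25 April 2023.
Processing Delay Credit: +637 days → 21 January 2025.

January 21, 2025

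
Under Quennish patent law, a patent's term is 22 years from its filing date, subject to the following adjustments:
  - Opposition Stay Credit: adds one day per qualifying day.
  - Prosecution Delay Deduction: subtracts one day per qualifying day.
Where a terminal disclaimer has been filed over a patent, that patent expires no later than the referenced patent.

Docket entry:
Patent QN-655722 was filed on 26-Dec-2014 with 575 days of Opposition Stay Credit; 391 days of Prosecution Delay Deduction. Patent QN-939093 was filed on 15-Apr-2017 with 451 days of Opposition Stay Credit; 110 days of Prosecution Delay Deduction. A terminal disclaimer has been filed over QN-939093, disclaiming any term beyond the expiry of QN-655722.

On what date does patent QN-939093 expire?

2037-06-28

Natural term of QN-939093:
  Base: filing + 22 years → 15 April 2039.
  Opposition Stay Credit: +451 days → 9 July 2040.
  Prosecution Delay Deduction: −110 days → 21 March 2040.
Expiry of referenced patent QN-655722:
  Base: filing + 22 years → 26 December 2036.
  Opposition Stay Credit: +575 days → 24 July 2038.
  Prosecution Delay Deduction: −391 days → 28 June 2037.
Terminal disclaimer: QN-939093 expires on the earlier of 21 March 2040 and 28 June 2037.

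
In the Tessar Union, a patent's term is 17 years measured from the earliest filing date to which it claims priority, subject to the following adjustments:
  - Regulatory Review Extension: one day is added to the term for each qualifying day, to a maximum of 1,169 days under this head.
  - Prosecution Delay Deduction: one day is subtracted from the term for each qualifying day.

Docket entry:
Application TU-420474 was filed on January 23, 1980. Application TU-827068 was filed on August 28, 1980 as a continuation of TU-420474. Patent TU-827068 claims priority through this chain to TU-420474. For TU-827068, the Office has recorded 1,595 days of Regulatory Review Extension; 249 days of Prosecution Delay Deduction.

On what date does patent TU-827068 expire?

August 1, 1999

Earliest priority filing: 23 January 1980.
Base term: 23 January 1980 + 17 years → 23 January 1997.
Regulatory Review Extension: 1595 days claimed exceeds the 1169-day cap, so +1169 days → 6 April 2000.
Prosecution Delay Deduction: −249 days → 1 August 1999.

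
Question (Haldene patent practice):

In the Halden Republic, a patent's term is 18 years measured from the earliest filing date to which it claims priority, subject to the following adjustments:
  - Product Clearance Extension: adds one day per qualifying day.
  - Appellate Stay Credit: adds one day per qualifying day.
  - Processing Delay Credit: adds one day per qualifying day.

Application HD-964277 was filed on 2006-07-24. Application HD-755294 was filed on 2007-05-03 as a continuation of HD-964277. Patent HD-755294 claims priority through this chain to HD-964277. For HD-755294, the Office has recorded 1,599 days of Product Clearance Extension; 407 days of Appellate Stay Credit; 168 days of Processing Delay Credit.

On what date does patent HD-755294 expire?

2030-07-07

Earliest priority filing: 24 July 2006.
Base term: 24 July 2006 + 18 years → 24 July 2024.
Product Clearance Extension: +1599 days → 9 December 2028.
Appellate Stay Credit: +407 days → 20 January 2030.
Processing Delay Credit: +168 days → 7 July 2030.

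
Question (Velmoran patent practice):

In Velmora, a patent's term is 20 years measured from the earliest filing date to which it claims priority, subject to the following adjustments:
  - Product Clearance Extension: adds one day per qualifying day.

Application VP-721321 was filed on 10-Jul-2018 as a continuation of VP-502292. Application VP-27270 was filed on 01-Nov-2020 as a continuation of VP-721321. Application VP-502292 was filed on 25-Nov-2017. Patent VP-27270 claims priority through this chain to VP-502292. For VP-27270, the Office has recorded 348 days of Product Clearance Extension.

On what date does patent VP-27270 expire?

2038-11-08

Earliest priority filing: 25 November 2017.
Base term: 25 November 2017 + 20 years → 25 November 2037.
Product Clearance Extension: +348 days → 8 November 2038.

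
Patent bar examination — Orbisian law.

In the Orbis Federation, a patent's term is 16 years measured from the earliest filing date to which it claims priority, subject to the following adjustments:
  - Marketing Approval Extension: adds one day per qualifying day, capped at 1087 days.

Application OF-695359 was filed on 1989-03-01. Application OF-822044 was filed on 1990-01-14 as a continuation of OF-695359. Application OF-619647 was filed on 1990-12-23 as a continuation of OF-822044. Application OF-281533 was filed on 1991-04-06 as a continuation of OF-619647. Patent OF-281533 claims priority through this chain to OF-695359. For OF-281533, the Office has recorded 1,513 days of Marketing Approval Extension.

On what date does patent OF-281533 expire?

2008-02-21

Earliest priority filing: 1 March 1989.
Base term: 1 March 1989 + 16 years → 1 March 2005.
Marketing Approval Extension: 1513 days claimed exceeds the 1087-day cap, so +1087 days → 21 February 2008.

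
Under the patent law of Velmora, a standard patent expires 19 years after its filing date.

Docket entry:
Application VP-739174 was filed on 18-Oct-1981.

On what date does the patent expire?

Filing date + 19 years → 18 October 2000.

October 18, 2000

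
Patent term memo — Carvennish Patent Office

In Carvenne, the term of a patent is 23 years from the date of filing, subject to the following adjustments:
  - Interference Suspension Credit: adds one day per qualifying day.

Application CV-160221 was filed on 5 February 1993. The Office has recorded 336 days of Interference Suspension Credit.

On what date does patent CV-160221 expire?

Base term: filing date + 23 years → 5 February 2016.
Interference Suspension Credit: +336 days → 6 January 2017.

January 6, 2017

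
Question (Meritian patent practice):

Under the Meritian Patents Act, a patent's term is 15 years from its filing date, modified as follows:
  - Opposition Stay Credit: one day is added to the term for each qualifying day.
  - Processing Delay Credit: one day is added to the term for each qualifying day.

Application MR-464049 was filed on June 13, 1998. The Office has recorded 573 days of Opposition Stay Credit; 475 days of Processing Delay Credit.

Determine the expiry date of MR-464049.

Base term: filing date + 15 years → 13 June 2013.
Opposition Stay Credit: +573 days → 7 January 2015.
Processing Delay Credit: +475 days → 26 April 2016.

2016-04-26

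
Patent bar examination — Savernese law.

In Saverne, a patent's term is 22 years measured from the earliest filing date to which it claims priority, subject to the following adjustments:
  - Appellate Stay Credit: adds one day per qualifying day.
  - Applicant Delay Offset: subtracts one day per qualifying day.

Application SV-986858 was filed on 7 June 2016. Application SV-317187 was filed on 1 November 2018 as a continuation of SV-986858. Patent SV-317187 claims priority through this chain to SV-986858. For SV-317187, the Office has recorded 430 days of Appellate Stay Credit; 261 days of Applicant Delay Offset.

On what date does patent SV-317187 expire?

Earliest priority filing: 7 June 2016.
Base term: 7 June 2016 + 22 years → 7 June 2038.
Appellate Stay Credit: +430 days → 11 August 2039.
Applicant Delay Offset: −261 days → 23 November 2038.

2038-11-23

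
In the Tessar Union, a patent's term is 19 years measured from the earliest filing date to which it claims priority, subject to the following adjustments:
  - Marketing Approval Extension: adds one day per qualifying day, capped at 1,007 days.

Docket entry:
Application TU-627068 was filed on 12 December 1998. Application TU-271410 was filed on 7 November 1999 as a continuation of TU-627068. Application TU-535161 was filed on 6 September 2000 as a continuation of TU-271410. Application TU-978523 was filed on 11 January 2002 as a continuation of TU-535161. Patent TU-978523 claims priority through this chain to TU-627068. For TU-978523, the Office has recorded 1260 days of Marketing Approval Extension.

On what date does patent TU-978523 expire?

2020-09-14

Earliest priority filing: 12 December 1998.
Base term: 12 December 1998 + 19 years → 12 December 2017.
Marketing Approval Extension: 1260 days claimed exceeds the 1007-day cap, so +1007 days → 14 September 2020.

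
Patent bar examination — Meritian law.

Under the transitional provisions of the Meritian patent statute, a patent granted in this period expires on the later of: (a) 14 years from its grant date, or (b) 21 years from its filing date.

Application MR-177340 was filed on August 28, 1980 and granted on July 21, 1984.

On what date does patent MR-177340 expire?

(a) grant + 14 years → 21 July 1998.
(b) filing + 21 years → 28 August 2001.
Later of the two: 28 August 2001.

2001-08-28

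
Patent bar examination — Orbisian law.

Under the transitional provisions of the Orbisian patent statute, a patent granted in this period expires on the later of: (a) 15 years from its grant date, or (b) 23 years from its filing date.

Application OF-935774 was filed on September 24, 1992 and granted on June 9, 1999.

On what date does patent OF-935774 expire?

2015-09-24

(a) grant + 15 years → 9 June 2014.
(b) filing + 23 years → 24 September 2015.
Later of the two: 24 September 2015.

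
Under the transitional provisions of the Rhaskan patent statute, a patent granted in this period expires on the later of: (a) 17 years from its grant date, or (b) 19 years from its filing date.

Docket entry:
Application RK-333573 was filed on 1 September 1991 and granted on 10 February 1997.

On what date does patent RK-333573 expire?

2014-02-10

(a) grant + 17 years → 10 February 2014.
(b) filing + 19 years → 1 September 2010.
Later of the two: 10 February 2014.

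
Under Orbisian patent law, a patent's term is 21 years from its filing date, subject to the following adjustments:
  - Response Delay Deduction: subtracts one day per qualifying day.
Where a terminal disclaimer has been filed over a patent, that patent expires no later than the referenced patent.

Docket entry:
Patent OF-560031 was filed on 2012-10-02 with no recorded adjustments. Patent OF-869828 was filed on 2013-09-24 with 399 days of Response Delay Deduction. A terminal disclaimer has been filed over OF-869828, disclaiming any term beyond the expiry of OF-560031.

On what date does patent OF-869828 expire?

Natural term of OF-869828:
  Base: filing + 21 years → 24 September 2034.
  Response Delay Deduction: −399 days → 21 August 2033.
Expiry of referenced patent OF-560031:
  Base: filing + 21 years → 2 October 2033.
Terminal disclaimer: OF-869828 expires on the earlier of 21 August 2033 and 2 October 2033.

August 21, 2033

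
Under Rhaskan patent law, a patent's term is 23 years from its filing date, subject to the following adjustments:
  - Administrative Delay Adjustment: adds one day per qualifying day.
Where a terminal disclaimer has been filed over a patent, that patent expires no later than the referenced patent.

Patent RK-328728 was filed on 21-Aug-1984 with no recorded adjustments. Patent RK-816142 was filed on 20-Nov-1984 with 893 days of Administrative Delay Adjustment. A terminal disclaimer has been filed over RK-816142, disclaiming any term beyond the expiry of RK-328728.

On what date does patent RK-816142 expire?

Natural term of RK-816142:
  Base: filing + 23 years → 20 November 2007.
  Administrative Delay Adjustment: +893 days → 1 May 2010.
Expiry of referenced patent RK-328728:
  Base: filing + 23 years → 21 August 2007.
Terminal disclaimer: RK-816142 expires on the earlier of 1 May 2010 and 21 August 2007.

August 21, 2007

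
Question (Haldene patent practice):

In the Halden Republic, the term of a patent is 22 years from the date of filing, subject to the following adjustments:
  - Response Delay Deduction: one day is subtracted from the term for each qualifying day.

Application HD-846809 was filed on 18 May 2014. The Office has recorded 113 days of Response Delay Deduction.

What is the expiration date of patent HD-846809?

Base term: filing date + 22 years → 18 May 2036.
Response Delay Deduction: −113 days → 26 January 2036.

January 26, 2036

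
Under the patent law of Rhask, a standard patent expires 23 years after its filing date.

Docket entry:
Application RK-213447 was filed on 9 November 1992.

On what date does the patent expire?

Filing date + 23 years → 9 November 2015.

November 9, 2015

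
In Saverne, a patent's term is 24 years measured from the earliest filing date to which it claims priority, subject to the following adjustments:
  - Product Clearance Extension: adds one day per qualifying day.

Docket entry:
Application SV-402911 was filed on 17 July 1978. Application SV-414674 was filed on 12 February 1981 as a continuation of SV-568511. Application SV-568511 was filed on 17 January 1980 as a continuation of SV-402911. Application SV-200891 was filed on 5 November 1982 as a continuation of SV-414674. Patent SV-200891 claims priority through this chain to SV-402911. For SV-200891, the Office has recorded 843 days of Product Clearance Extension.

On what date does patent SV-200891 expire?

November 6, 2004

Earliest priority filing: 17 July 1978.
Base term: 17 July 1978 + 24 years → 17 July 2002.
Product Clearance Extension: +843 days → 6 November 2004.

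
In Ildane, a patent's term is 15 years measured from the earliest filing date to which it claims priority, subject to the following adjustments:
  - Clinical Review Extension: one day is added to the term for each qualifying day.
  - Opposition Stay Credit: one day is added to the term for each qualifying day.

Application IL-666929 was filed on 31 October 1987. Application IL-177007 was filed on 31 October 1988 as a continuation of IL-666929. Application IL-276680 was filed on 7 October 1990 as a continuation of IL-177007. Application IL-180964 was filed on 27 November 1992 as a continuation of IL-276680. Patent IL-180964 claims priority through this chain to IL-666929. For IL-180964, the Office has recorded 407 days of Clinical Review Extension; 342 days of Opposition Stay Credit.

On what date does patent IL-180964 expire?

2004-11-18

Earliest priority filing: 31 October 1987.
Base term: 31 October 1987 + 15 years → 31 October 2002.
Clinical Review Extension: +407 days → 12 December 2003.
Opposition Stay Credit: +342 days → 18 November 2004.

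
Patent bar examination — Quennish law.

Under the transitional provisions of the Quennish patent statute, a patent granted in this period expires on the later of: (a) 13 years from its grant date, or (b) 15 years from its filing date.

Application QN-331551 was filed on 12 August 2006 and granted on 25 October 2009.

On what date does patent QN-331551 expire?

(a) grant + 13 years → 25 October 2022.
(b) filing + 15 years → 12 August 2021.
Later of the two: 25 October 2022.

2022-10-25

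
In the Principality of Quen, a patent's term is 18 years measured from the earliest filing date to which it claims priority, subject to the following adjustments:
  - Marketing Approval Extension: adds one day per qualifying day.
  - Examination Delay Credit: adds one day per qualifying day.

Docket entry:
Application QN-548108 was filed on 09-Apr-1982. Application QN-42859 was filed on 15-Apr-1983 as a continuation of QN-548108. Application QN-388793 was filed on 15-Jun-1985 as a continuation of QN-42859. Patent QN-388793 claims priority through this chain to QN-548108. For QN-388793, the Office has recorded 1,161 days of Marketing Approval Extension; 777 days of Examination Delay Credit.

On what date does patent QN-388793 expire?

July 30, 2005

Earliest priority filing: 9 April 1982.
Base term: 9 April 1982 + 18 years → 9 April 2000.
Marketing Approval Extension: +1161 days → 14 June 2003.
Examination Delay Credit: +777 days → 30 July 2005.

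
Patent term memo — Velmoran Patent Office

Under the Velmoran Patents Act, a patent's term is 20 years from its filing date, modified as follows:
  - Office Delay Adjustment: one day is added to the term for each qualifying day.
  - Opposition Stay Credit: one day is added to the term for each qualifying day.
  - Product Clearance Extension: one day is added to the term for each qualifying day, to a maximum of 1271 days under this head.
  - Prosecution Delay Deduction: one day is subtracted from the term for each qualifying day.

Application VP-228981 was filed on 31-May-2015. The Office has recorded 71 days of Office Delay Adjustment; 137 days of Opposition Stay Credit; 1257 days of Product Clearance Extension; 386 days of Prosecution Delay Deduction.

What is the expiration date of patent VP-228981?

2038-05-14

Base term: filing date + 20 years → 31 May 2035.
Office Delay Adjustment: +71 days → 10 August 2035.
Opposition Stay Credit: +137 days → 25 December 2035.
Product Clearance Extension: 1257 days (within the 1271-day cap) → +1257 days → 4 June 2039.
Prosecution Delay Deduction: −386 days → 14 May 2038.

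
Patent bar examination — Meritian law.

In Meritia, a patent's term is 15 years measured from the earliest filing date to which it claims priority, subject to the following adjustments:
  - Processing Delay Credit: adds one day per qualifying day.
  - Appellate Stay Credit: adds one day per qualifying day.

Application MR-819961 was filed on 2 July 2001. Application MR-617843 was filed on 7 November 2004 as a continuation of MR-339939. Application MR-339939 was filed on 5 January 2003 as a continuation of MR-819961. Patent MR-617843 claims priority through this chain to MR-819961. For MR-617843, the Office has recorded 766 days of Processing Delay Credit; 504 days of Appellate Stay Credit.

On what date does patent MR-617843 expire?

December 24, 2019

Earliest priority filing: 2 July 2001.
Base term: 2 July 2001 + 15 years → 2 July 2016.
Processing Delay Credit: +766 days → 7 August 2018.
Appellate Stay Credit: +504 days → 24 December 2019.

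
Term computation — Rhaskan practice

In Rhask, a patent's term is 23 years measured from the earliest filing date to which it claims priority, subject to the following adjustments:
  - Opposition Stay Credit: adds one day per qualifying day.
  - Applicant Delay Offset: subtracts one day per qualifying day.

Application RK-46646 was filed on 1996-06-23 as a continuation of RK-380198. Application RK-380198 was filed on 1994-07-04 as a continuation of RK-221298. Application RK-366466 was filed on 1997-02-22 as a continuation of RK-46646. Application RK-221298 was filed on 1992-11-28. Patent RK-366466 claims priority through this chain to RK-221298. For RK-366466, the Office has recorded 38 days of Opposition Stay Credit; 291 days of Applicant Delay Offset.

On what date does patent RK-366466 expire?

2015-03-20

Earliest priority filing: 28 November 1992.
Base term: 28 November 1992 + 23 years → 28 November 2015.
Opposition Stay Credit: +38 days → 5 January 2016.
Applicant Delay Offset: −291 days → 20 March 2015.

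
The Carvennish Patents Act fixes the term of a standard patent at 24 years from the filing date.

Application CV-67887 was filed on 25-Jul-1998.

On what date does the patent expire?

July 25, 2022

Filing date + 24 years → 25 July 2022.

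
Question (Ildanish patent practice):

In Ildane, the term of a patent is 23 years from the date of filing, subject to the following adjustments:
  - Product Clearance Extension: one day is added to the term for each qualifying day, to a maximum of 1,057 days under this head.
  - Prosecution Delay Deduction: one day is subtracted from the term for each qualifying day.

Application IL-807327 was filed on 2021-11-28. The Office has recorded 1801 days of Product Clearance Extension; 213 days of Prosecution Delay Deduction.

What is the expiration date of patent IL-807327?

Base term: filing date + 23 years → 28 November 2044.
Product Clearance Extension: 1801 days claimed exceeds the 1057-day cap, so +1057 days → 21 October 2047.
Prosecution Delay Deduction: −213 days → 22 March 2047.

2047-03-22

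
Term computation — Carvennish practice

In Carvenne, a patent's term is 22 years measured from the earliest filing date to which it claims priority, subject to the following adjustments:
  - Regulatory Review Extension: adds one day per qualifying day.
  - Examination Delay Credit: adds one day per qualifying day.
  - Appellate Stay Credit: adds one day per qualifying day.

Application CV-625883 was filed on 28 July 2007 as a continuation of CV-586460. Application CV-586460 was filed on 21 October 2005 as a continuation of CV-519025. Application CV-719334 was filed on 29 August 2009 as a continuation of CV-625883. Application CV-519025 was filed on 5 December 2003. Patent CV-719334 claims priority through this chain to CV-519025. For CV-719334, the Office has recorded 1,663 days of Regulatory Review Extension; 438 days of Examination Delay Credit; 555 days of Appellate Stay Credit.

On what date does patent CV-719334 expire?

Earliest priority filing: 5 December 2003.
Base term: 5 December 2003 + 22 years → 5 December 2025.
Regulatory Review Extension: +1663 days → 25 June 2030.
Examination Delay Credit: +438 days → 6 September 2031.
Appellate Stay Credit: +555 days → 14 March 2033.

2033-03-14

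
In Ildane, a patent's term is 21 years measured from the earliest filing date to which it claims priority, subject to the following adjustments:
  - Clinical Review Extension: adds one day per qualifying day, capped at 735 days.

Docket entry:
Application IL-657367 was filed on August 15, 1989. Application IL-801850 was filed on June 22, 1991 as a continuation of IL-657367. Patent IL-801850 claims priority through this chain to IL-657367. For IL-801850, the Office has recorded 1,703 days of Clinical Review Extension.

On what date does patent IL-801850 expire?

August 19, 2012

Earliest priority filing: 15 August 1989.
Base term: 15 August 1989 + 21 years → 15 August 2010.
Clinical Review Extension: 1703 days claimed exceeds the 735-day cap, so +735 days → 19 August 2012.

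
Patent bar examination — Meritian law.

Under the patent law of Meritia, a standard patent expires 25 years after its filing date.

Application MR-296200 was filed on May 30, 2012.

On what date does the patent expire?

Filing date + 25 years → 30 May 2037.

2037-05-30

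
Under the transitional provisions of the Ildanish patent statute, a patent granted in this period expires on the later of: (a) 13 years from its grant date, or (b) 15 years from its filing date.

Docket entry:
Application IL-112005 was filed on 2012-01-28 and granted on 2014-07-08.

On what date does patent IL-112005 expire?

(a) grant + 13 years → 8 July 2027.
(b) filing + 15 years → 28 January 2027.
Later of the two: 8 July 2027.

2027-07-08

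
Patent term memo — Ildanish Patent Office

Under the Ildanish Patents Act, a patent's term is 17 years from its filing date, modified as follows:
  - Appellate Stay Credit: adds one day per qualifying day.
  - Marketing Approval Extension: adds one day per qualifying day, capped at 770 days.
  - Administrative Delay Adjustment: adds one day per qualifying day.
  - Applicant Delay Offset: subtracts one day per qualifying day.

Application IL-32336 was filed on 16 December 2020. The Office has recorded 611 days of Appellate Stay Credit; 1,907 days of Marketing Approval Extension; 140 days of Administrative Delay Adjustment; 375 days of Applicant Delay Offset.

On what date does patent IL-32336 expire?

2041-02-04

Base term: filing date + 17 years → 16 December 2037.
Appellate Stay Credit: +611 days → 19 August 2039.
Marketing Approval Extension: 1907 days claimed exceeds the 770-day cap, so +770 days → 27 September 2041.
Administrative Delay Adjustment: +140 days → 14 February 2042.
Applicant Delay Offset: −375 days → 4 February 2041.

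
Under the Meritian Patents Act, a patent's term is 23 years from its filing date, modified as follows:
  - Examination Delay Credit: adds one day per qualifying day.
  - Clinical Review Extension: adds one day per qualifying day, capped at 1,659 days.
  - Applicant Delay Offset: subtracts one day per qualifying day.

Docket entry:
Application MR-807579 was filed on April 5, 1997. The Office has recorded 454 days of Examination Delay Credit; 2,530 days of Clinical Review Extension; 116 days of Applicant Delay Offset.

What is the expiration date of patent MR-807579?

Base term: filing date + 23 years → 5 April 2020.
Examination Delay Credit: +454 days → 3 July 2021.
Clinical Review Extension: 2530 days claimed exceeds the 1659-day cap, so +1659 days → 17 January 2026.
Applicant Delay Offset: −116 days → 23 September 2025.

2025-09-23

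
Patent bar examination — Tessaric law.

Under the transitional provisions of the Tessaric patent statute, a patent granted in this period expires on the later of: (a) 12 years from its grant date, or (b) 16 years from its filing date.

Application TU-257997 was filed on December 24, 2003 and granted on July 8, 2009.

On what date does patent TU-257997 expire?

(a) grant + 12 years → 8 July 2021.
(b) filing + 16 years → 24 December 2019.
Later of the two: 8 July 2021.

July 8, 2021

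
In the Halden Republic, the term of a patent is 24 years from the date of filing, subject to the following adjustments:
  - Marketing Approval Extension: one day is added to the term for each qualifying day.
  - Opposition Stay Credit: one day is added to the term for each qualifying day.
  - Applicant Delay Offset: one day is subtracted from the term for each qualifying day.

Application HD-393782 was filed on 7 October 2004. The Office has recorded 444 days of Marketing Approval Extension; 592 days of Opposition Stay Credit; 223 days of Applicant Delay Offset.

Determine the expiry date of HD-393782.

December 29, 2030

Base term: filing date + 24 years → 7 October 2028.
Marketing Approval Extension: +444 days → 25 December 2029.
Opposition Stay Credit: +592 days → 9 August 2031.
Applicant Delay Offset: −223 days → 29 December 2030.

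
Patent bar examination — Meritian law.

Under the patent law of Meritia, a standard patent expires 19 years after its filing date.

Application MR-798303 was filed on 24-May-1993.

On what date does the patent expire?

Filing date + 19 years → 24 May 2012.

2012-05-24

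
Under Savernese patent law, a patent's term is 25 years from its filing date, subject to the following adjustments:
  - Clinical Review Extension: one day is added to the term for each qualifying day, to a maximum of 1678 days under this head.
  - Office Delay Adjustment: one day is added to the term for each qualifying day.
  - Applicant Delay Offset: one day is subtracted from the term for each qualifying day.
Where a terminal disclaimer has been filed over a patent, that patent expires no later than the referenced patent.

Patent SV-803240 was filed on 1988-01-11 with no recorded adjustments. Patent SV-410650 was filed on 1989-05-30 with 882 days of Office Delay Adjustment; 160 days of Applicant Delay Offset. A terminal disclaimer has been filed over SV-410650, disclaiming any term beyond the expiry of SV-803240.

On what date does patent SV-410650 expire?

Natural term of SV-410650:
  Base: filing + 25 years → 30 May 2014.
  Office Delay Adjustment: +882 days → 28 October 2016.
  Applicant Delay Offset: −160 days → 21 May 2016.
Expiry of referenced patent SV-803240:
  Base: filing + 25 years → 11 January 2013.
Terminal disclaimer: SV-410650 expires on the earlier of 21 May 2016 and 11 January 2013.

January 11, 2013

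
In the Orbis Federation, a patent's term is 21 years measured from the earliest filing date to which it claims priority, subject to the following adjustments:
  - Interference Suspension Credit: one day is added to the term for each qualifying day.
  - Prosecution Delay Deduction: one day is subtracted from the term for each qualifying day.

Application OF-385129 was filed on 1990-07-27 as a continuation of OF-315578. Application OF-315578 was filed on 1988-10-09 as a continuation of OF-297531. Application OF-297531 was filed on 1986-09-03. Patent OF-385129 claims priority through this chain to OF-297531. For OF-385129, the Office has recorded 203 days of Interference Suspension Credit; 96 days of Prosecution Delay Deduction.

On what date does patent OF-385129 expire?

Earliest priority filing: 3 September 1986.
Base term: 3 September 1986 + 21 years → 3 September 2007.
Interference Suspension Credit: +203 days → 24 March 2008.
Prosecution Delay Deduction: −96 days → 19 December 2007.

December 19, 2007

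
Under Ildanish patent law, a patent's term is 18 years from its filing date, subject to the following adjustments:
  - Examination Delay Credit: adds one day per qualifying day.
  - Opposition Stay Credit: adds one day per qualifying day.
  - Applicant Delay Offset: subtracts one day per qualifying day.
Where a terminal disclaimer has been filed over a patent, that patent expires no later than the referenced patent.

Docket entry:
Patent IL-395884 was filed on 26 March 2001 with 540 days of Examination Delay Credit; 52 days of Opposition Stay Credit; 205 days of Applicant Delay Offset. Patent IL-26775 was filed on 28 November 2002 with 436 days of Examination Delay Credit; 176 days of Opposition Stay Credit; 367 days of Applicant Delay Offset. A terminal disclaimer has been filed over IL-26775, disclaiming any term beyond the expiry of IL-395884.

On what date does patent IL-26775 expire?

Natural term of IL-26775:
  Base: filing + 18 years → 28 November 2020.
  Examination Delay Credit: +436 days → 7 February 2022.
  Opposition Stay Credit: +176 days → 2 August 2022.
  Applicant Delay Offset: −367 days → 31 July 2021.
Expiry of referenced patent IL-395884:
  Base: filing + 18 years → 26 March 2019.
  Examination Delay Credit: +540 days → 16 September 2020.
  Opposition Stay Credit: +52 days → 7 November 2020.
  Applicant Delay Offset: −205 days → 16 April 2020.
Terminal disclaimer: IL-26775 expires on the earlier of 31 July 2021 and 16 April 2020.

2020-04-16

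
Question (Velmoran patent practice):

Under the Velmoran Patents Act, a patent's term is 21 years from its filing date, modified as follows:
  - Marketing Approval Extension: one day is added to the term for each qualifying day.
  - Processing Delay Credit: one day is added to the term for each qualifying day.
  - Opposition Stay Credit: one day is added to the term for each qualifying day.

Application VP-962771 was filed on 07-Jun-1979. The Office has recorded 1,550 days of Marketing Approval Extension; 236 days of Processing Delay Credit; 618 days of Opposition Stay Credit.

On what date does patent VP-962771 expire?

January 6, 2007

Base term: filing date + 21 years → 7 June 2000.
Marketing Approval Extension: +1550 days → 4 September 2004.
Processing Delay Credit: +236 days → 28 April 2005.
Opposition Stay Credit: +618 days → 6 January 2007.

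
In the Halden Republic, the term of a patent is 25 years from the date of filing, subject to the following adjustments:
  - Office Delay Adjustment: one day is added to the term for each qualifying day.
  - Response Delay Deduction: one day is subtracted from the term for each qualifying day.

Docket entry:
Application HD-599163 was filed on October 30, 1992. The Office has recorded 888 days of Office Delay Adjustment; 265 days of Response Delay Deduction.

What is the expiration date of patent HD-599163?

July 15, 2019

Base term: filing date + 25 years → 30 October 2017.
Office Delay Adjustment: +888 days → 5 April 2020.
Response Delay Deduction: −265 days → 15 July 2019.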